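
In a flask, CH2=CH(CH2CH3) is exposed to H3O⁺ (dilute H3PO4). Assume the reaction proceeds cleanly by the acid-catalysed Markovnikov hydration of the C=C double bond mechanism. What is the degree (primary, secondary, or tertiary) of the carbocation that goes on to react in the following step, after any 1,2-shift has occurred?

secondary

Step 1: Electrophilic addition begins with the π(C=C) electrons forming a bond to the proton of H3O⁺. Following Markovnikov's rule, the resulting cation is secondary. H2O is released.
No single 1,2-shift to an adjacent carbon would give a more-substituted cation, so no rearrangement occurs.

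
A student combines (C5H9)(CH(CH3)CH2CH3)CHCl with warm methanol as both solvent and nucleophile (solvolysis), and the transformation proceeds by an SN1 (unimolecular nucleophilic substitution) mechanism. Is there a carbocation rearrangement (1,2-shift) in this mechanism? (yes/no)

The first-formed carbocation is secondary.
The adjacent sec-butyl carbon already bears 2 other carbon substituents and has a hydrogen to migrate; after a 1,2-hydride shift from that carbon the positive charge sits on a tertiary centre.
Tertiary is more stable than secondary, so the shift occurs.

yes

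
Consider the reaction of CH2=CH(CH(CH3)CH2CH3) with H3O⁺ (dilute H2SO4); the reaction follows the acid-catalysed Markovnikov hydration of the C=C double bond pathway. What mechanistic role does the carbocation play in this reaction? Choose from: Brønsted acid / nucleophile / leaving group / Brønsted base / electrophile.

Step 3: Nucleophilic capture of the cation by H2O produces the protonated alcohol (an oxonium ion).
The carbocation accepts an electron pair into an empty or π* orbital — it is the electrophile.

electrophile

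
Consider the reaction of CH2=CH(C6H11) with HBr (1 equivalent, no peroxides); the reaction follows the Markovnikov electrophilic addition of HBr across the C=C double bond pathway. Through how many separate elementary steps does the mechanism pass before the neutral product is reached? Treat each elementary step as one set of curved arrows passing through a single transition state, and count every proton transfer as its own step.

Step 1: Protonation of the alkene by HBr: the π bond acts as the nucleophile and picks up H⁺, giving the more stable (Markovnikov) secondary carbocation. The H–Br bond breaks heterolytically, releasing Br⁻.
Step 2: Carbocation rearrangement: a 1,2-hydride shift from the adjacent cyclohexyl carbon converts the initially-formed secondary cation into the more stable tertiary cation.
Step 3: The Br⁻ anion donates a lone pair to the carbocation, forming the new C–Br σ-bond and giving the neutral alkyl halide.
Total: 3 elementary steps.

3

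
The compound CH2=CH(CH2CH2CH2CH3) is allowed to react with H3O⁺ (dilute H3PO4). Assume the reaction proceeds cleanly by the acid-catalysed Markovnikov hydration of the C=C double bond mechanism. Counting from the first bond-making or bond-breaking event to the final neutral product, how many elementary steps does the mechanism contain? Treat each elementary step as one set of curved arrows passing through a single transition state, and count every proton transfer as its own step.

Step 1: Protonation of the alkene by H3O⁺: the π bond acts as the nucleophile and picks up H⁺, giving the more stable (Markovnikov) secondary carbocation. H2O is released.
(No 1,2-shift: no single shift to an adjacent carbon would give a more stable cation.)
Step 2: A lone pair on the oxygen of H2O attacks the carbocation, forming a C–O bond and an oxonium ion (a protonated alcohol).
Step 3: Deprotonation of the oxonium ion by a water molecule delivers the neutral alcohol and regenerates the acid catalyst.
Total: 3 elementary steps.

3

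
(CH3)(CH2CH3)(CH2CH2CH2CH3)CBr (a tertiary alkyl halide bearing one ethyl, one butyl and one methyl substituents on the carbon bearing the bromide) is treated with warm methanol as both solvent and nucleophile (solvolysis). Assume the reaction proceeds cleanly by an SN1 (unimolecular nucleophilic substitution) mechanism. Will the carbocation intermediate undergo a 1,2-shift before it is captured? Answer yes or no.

The first-formed carbocation is tertiary.
No single 1,2-shift to an adjacent carbon would produce a more-substituted cation than the one already present, so no rearrangement occurs.

no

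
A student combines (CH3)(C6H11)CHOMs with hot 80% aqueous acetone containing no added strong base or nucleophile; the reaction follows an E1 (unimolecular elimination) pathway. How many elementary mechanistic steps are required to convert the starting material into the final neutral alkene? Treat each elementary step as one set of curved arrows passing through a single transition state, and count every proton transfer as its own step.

Step 1: The C–O bond breaks with both electrons going to the mesylate; MsO⁻ leaves and a secondary carbocation remains.
Step 2: A hydride (H with its bonding pair) migrates from the adjacent cyclohexyl carbon to the cationic centre — a 1,2-hydride shift — upgrading the secondary cation to a tertiary one.
Step 3: Loss of a β-proton to a water molecule of the solvent: the C–H bonding pair collapses toward the cationic carbon to form the C=C π bond, yielding the alkene.
Total: 3 elementary steps.

3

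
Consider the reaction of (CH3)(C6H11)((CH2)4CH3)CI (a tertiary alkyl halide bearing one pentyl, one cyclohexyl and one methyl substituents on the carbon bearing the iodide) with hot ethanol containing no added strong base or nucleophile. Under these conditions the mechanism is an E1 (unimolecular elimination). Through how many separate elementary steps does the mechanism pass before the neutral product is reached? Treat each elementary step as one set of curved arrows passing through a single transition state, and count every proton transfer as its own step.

Step 1: Ionisation: the C–I σ-bond cleaves heterolytically; both bonding electrons depart with I⁻, leaving a tertiary carbocation at the α-carbon.
(No 1,2-shift: no single shift to an adjacent carbon would give a more stable cation.)
Step 2: Loss of a β-proton to an ethanol molecule of the solvent: the C–H bonding pair collapses toward the cationic carbon to form the C=C π bond, yielding the alkene.
Total: 2 elementary steps.

2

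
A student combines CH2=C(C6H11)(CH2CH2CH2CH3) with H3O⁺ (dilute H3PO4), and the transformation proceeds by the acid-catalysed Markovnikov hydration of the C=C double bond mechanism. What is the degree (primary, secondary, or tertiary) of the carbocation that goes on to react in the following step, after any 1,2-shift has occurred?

tertiary

Step 1: Electrophilic addition begins with the π(C=C) electrons forming a bond to the proton of H3O⁺. Following Markovnikov's rule, the resulting cation is tertiary. H2O is released.
No single 1,2-shift to an adjacent carbon would give a more-substituted cation, so no rearrangement occurs.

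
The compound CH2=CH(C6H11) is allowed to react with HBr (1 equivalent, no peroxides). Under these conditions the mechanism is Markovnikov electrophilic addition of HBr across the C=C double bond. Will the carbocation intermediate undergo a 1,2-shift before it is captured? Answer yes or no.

yes

The first-formed carbocation is secondary.
The adjacent cyclohexyl carbon already bears 2 other carbon substituents and has a hydrogen to migrate; after a 1,2-hydride shift from that carbon the positive charge sits on a tertiary centre.
Tertiary is more stable than secondary, so the shift occurs.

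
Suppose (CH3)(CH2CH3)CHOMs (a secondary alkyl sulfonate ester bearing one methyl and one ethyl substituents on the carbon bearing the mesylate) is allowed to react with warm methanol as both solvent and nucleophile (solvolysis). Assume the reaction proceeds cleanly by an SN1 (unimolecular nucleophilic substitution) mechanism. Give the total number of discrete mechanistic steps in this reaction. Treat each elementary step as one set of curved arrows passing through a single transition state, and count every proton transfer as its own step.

3

Step 1: The C–O bond breaks with both electrons going to the mesylate; MsO⁻ leaves and a secondary carbocation remains.
(No 1,2-shift: no single shift to an adjacent carbon would give a more stable cation.)
Step 2: CH3OH donates an oxygen lone pair into the empty p orbital of the cation, giving a protonated ether (an oxonium ion).
Step 3: Proton transfer from the O–H of the oxonium ion to a solvent molecule delivers the neutral ether.
Total: 3 elementary steps.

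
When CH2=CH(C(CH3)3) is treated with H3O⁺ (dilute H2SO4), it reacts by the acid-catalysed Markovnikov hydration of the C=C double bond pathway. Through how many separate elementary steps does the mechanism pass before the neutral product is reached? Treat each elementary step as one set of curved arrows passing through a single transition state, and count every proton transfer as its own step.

Step 1: The π electrons of the C=C bond attack a proton of H3O⁺; Markovnikov addition places the new C–H on the less-substituted alkene carbon, so the positive charge ends up on the more-substituted carbon — a secondary carbocation. H2O is released.
Step 2: A methyl group with its bonding pair migrates from the adjacent tert-butyl carbon to the cationic centre — a 1,2-methyl shift — upgrading the secondary cation to a tertiary one.
Step 3: Water acts as the nucleophile: an oxygen lone pair bonds to the cationic carbon, giving an oxonium-ion intermediate.
Step 4: Deprotonation of the oxonium ion by a water molecule delivers the neutral alcohol and regenerates the acid catalyst.
Total: 4 elementary steps.

4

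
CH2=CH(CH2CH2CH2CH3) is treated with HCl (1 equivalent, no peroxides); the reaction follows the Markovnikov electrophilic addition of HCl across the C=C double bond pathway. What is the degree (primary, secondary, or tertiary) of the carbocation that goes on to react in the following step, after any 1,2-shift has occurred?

secondary

Step 1: Protonation of the alkene by HCl: the π bond acts as the nucleophile and picks up H⁺, giving the more stable (Markovnikov) secondary carbocation. The H–Cl bond breaks heterolytically, releasing Cl⁻.
No single 1,2-shift to an adjacent carbon would give a more-substituted cation, so no rearrangement occurs.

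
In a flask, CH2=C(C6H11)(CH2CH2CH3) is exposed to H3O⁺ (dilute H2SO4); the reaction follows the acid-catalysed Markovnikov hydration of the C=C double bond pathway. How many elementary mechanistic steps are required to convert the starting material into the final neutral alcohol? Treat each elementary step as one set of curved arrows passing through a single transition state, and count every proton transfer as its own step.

3

Step 1: Electrophilic addition begins with the π(C=C) electrons forming a bond to the proton of H3O⁺. Following Markovnikov's rule, the resulting cation is tertiary. H2O is released.
(No 1,2-shift: no single shift to an adjacent carbon would give a more stable cation.)
Step 2: Water acts as the nucleophile: an oxygen lone pair bonds to the cationic carbon, giving an oxonium-ion intermediate.
Step 3: Deprotonation of the oxonium ion by a water molecule delivers the neutral alcohol and regenerates the acid catalyst.
Total: 3 elementary steps.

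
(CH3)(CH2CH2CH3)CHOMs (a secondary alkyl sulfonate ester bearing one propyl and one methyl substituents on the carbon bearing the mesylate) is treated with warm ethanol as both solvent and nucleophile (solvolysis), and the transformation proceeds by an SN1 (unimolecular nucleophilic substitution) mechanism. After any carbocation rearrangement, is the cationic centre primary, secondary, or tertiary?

Step 1: Unassisted departure of MsO⁻ (taking the C–O bonding pair) generates a secondary carbocation.
No single 1,2-shift to an adjacent carbon would give a more-substituted cation, so no rearrangement occurs.

secondary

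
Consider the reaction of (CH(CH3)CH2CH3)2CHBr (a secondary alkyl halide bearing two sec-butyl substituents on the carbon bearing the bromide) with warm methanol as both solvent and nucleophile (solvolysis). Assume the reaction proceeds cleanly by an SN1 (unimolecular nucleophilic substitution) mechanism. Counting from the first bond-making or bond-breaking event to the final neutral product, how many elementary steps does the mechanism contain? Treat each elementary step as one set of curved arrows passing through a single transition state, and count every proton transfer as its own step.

4

Step 1: Unassisted departure of Br⁻ (taking the C–Br bonding pair) generates a secondary carbocation.
Step 2: A hydride (H with its bonding pair) migrates from the adjacent sec-butyl carbon to the cationic centre — a 1,2-hydride shift — upgrading the secondary cation to a tertiary one.
Step 3: Nucleophilic capture: the oxygen of CH3OH bonds to the cationic carbon, producing an oxonium-ion intermediate.
Step 4: Deprotonation of the oxonium oxygen by solvent methanol yields the neutral ether.
Total: 4 elementary steps.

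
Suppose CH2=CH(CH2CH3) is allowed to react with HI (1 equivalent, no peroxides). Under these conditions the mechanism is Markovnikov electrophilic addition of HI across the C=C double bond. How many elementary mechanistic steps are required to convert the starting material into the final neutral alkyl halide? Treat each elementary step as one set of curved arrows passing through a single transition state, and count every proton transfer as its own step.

2

Step 1: The π electrons of the C=C bond attack a proton of HI; Markovnikov addition places the new C–H on the less-substituted alkene carbon, so the positive charge ends up on the more-substituted carbon — a secondary carbocation. The H–I bond breaks heterolytically, releasing I⁻.
(No 1,2-shift: no single shift to an adjacent carbon would give a more stable cation.)
Step 2: Nucleophilic attack by I⁻ on the carbocation completes the addition, giving R–I.
Total: 2 elementary steps.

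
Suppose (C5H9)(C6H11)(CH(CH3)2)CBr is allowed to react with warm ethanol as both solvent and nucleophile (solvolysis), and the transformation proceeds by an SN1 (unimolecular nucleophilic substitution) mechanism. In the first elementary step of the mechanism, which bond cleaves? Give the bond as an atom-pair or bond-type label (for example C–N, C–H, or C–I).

Step 1: Ionisation: the C–Br σ-bond cleaves heterolytically; both bonding electrons depart with Br⁻, leaving a tertiary carbocation at the α-carbon.
The bond broken in this step is the C–Br bond.

C–Br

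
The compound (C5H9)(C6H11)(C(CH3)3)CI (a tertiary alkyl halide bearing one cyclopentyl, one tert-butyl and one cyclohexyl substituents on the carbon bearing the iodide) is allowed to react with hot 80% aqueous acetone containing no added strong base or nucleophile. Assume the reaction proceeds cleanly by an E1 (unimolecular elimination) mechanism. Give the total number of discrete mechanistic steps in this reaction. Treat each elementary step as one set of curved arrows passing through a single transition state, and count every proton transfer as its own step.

Step 1: The C–I bond breaks with both electrons going to the iodide; I⁻ leaves and a tertiary carbocation remains.
(No 1,2-shift: no single shift to an adjacent carbon would give a more stable cation.)
Step 2: A weak base (a water molecule from the solvent) removes a proton from a carbon adjacent to the cationic centre; the electrons of that C–H bond become the new π(C=C) bond, giving the alkene.
Total: 2 elementary steps.

2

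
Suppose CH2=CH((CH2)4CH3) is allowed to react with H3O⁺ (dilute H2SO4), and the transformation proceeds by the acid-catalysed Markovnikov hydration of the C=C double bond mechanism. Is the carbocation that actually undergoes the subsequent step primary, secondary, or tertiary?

secondary

Step 1: Protonation of the alkene by H3O⁺: the π bond acts as the nucleophile and picks up H⁺, giving the more stable (Markovnikov) secondary carbocation. H2O is released.
No single 1,2-shift to an adjacent carbon would give a more-substituted cation, so no rearrangement occurs.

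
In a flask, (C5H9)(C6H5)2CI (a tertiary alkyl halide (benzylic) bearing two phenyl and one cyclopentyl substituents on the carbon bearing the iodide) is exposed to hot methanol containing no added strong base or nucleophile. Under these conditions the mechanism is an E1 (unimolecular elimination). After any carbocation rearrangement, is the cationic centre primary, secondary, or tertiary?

tertiary

Step 1: The C–I bond breaks with both electrons going to the iodide; I⁻ leaves and a tertiary carbocation remains.
No single 1,2-shift to an adjacent carbon would give a more-substituted cation, so no rearrangement occurs.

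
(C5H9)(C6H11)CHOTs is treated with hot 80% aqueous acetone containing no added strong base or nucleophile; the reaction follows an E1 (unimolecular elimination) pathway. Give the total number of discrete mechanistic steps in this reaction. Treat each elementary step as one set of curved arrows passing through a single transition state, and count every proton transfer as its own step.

Step 1: Rate-determining heterolysis of the C–O bond gives TsO⁻ and a secondary carbocation.
Step 2: A hydride (H with its bonding pair) migrates from the adjacent cyclopentyl carbon to the cationic centre — a 1,2-hydride shift — upgrading the secondary cation to a tertiary one.
Step 3: A weak base (a water molecule from the solvent) removes a proton from a carbon adjacent to the cationic centre; the electrons of that C–H bond become the new π(C=C) bond, giving the alkene.
Total: 3 elementary steps.

3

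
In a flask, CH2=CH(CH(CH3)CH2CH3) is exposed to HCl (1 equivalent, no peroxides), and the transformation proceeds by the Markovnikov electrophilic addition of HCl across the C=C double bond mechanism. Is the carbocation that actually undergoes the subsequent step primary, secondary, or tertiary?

Step 1: The π electrons of the C=C bond attack a proton of HCl; Markovnikov addition places the new C–H on the less-substituted alkene carbon, so the positive charge ends up on the more-substituted carbon — a secondary carbocation. The H–Cl bond breaks heterolytically, releasing Cl⁻.
Step 2: A 1,2-hydride shift from the adjacent sec-butyl carbon moves the positive charge from the secondary centre to an adjacent carbon, generating a more stable tertiary carbocation.
The cation rearranges from secondary to tertiary via a 1,2-hydride shift from the adjacent sec-butyl carbon; the tertiary cation is what reacts next.

tertiary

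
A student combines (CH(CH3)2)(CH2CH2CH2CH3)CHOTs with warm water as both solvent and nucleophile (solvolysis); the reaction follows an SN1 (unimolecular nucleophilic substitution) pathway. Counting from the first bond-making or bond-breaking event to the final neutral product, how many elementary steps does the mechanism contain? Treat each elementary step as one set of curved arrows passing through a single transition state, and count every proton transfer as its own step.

4

Step 1: Unassisted departure of TsO⁻ (taking the C–O bonding pair) generates a secondary carbocation.
Step 2: A 1,2-hydride shift from the adjacent isopropyl carbon moves the positive charge from the secondary centre to an adjacent carbon, generating a more stable tertiary carbocation.
Step 3: H2O donates an oxygen lone pair into the empty p orbital of the cation, giving a protonated alcohol (an oxonium ion).
Step 4: A second solvent molecule removes the proton on oxygen, giving the neutral alcohol product.
Total: 4 elementary steps.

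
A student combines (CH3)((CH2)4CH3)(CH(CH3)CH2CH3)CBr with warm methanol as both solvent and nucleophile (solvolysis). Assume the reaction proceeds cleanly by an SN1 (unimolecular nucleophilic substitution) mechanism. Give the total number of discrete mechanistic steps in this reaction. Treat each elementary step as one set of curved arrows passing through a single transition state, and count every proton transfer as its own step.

Step 1: Unassisted departure of Br⁻ (taking the C–Br bonding pair) generates a tertiary carbocation.
(No 1,2-shift: no single shift to an adjacent carbon would give a more stable cation.)
Step 2: A lone pair on the oxygen of CH3OH attacks the carbocation, forming a new C–O σ-bond and an oxonium ion.
Step 3: Deprotonation of the oxonium oxygen by solvent methanol yields the neutral ether.
Total: 3 elementary steps.

3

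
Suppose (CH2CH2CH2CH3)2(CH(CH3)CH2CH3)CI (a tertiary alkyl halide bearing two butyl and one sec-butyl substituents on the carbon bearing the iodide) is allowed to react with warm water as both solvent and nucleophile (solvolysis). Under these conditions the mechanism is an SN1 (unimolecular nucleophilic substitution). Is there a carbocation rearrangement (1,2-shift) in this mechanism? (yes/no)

no

The first-formed carbocation is tertiary.
No single 1,2-shift to an adjacent carbon would produce a more-substituted cation than the one already present, so no rearrangement occurs.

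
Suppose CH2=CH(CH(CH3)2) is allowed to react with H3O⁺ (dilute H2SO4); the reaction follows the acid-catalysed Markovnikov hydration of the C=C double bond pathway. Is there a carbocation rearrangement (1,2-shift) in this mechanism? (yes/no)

The first-formed carbocation is secondary.
The adjacent isopropyl carbon already bears 2 other carbon substituents and has a hydrogen to migrate; after a 1,2-hydride shift from that carbon the positive charge sits on a tertiary centre.
Tertiary is more stable than secondary, so the shift occurs.

yes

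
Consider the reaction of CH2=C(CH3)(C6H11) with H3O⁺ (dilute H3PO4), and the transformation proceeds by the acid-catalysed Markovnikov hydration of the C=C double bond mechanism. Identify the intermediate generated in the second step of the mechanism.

oxonium ion

Step 1: Protonation of the alkene by H3O⁺: the π bond acts as the nucleophile and picks up H⁺, giving the more stable (Markovnikov) tertiary carbocation. H2O is released.
Step 2: Nucleophilic capture of the cation by H2O produces the protonated alcohol (an oxonium ion).
After step 2 the species present is an oxonium ion.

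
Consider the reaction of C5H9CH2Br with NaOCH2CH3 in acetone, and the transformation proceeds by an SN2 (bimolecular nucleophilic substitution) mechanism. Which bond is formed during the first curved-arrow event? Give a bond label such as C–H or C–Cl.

C–O

Step 1: The ethoxide nucleophile donates a lone pair from O to the α-carbon in a backside attack; simultaneously the C–Br σ-bond breaks and both of its electrons leave with Br⁻. One concerted step with inversion of configuration.
The bond formed in this step is the C–O bond.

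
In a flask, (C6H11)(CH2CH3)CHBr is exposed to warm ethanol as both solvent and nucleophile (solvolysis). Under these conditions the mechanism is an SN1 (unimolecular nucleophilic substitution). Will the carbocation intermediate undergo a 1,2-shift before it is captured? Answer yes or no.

The first-formed carbocation is secondary.
The adjacent cyclohexyl carbon already bears 2 other carbon substituents and has a hydrogen to migrate; after a 1,2-hydride shift from that carbon the positive charge sits on a tertiary centre.
Tertiary is more stable than secondary, so the shift occurs.

yes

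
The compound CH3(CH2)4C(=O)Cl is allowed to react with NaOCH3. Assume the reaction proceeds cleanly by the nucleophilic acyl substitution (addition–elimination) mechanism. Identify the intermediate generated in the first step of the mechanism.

Step 1: Nucleophilic addition of CH3O⁻ to the acyl carbon breaks the π(C=O) bond and yields a tetrahedral, anionic intermediate.
After step 1 the species present is a tetrahedral intermediate.

tetrahedral intermediate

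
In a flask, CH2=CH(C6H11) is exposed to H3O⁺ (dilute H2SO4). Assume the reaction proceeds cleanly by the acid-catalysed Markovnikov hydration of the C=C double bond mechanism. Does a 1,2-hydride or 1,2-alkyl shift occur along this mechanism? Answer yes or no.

yes

The first-formed carbocation is secondary.
The adjacent cyclohexyl carbon already bears 2 other carbon substituents and has a hydrogen to migrate; after a 1,2-hydride shift from that carbon the positive charge sits on a tertiary centre.
Tertiary is more stable than secondary, so the shift occurs.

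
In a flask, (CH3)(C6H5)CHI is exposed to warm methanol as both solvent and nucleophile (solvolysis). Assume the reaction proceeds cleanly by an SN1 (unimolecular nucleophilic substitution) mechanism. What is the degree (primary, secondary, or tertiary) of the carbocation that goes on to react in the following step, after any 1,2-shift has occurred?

secondary

Step 1: The C–I bond breaks with both electrons going to the iodide; I⁻ leaves and a secondary carbocation remains.
No single 1,2-shift to an adjacent carbon would give a more-substituted cation, so no rearrangement occurs.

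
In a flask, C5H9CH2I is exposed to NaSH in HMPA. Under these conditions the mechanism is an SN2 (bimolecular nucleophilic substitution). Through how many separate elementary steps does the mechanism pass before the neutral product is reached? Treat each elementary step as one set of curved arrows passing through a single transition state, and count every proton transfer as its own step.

Step 1: The hydrosulfide nucleophile donates a lone pair from S to the α-carbon in a backside attack; simultaneously the C–I σ-bond breaks and both of its electrons leave with I⁻. One concerted step with inversion of configuration.
Total: 1 elementary step.

1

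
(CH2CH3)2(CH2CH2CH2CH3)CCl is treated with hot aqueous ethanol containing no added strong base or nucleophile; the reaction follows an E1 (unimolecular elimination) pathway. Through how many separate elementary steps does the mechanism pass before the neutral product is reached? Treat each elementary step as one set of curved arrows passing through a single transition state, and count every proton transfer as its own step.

Step 1: Rate-determining heterolysis of the C–Cl bond gives Cl⁻ and a tertiary carbocation.
(No 1,2-shift: no single shift to an adjacent carbon would give a more stable cation.)
Step 2: A weak base (a water (or ethanol) molecule from the solvent) removes a proton from a carbon adjacent to the cationic centre; the electrons of that C–H bond become the new π(C=C) bond, giving the alkene.
Total: 2 elementary steps.

2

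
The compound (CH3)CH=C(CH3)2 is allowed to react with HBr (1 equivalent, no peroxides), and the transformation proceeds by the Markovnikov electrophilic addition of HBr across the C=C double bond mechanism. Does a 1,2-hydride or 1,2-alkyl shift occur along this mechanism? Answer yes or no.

no

The first-formed carbocation is tertiary.
No single 1,2-shift to an adjacent carbon would produce a more-substituted cation than the one already present, so no rearrangement occurs.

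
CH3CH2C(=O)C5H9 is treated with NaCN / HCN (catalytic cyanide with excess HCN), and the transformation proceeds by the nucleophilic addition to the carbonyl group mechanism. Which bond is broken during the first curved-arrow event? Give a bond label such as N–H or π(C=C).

Step 1: A lone pair / filled orbital on CN⁻ attacks the electrophilic carbonyl carbon; the π(C=O) electrons shift onto oxygen, producing a tetrahedral alkoxide intermediate.
The bond broken in this step is the π(C=O) bond.

π(C=O)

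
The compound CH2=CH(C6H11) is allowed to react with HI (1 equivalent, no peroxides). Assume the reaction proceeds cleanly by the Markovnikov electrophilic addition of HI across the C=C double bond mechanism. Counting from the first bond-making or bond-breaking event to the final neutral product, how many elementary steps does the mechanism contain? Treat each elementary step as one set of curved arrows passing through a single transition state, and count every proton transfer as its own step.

Step 1: Electrophilic addition begins with the π(C=C) electrons forming a bond to the proton of HI. Following Markovnikov's rule, the resulting cation is secondary. The H–I bond breaks heterolytically, releasing I⁻.
Step 2: A hydride (H with its bonding pair) migrates from the adjacent cyclohexyl carbon to the cationic centre — a 1,2-hydride shift — upgrading the secondary cation to a tertiary one.
Step 3: I⁻ captures the cation: a lone pair on I⁻ fills the empty p orbital, producing the alkyl halide product.
Total: 3 elementary steps.

3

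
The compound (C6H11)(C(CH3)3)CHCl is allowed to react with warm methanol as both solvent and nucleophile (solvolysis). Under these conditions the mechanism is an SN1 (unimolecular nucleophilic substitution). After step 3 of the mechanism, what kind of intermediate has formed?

oxonium ion

Step 1: Ionisation: the C–Cl σ-bond cleaves heterolytically; both bonding electrons depart with Cl⁻, leaving a secondary carbocation at the α-carbon.
Step 2: A 1,2-hydride shift from the adjacent cyclohexyl carbon moves the positive charge from the secondary centre to an adjacent carbon, generating a more stable tertiary carbocation.
Step 3: CH3OH donates an oxygen lone pair into the empty p orbital of the cation, giving a protonated ether (an oxonium ion).
After step 3 the species present is an oxonium ion.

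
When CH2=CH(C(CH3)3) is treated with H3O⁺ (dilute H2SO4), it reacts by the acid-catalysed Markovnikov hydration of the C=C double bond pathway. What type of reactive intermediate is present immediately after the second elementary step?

Step 1: Electrophilic addition begins with the π(C=C) electrons forming a bond to the proton of H3O⁺. Following Markovnikov's rule, the resulting cation is secondary. H2O is released.
Step 2: Carbocation rearrangement: a 1,2-methyl shift from the adjacent tert-butyl carbon converts the initially-formed secondary cation into the more stable tertiary cation.
After step 2 the species present is a tertiary carbocation.

tertiary carbocation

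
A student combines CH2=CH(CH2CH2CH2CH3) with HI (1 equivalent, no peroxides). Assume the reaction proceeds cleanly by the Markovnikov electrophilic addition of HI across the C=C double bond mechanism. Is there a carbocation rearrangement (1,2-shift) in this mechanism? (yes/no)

The first-formed carbocation is secondary.
No single 1,2-shift to an adjacent carbon would produce a more-substituted cation than the one already present, so no rearrangement occurs.

no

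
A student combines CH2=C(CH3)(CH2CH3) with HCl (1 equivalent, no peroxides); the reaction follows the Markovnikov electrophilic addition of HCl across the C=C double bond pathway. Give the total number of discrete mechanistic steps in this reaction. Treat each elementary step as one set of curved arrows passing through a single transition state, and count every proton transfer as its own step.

2

Step 1: Electrophilic addition begins with the π(C=C) electrons forming a bond to the proton of HCl. Following Markovnikov's rule, the resulting cation is tertiary. The H–Cl bond breaks heterolytically, releasing Cl⁻.
(No 1,2-shift: no single shift to an adjacent carbon would give a more stable cation.)
Step 2: The Cl⁻ anion donates a lone pair to the carbocation, forming the new C–Cl σ-bond and giving the neutral alkyl halide.
Total: 2 elementary steps.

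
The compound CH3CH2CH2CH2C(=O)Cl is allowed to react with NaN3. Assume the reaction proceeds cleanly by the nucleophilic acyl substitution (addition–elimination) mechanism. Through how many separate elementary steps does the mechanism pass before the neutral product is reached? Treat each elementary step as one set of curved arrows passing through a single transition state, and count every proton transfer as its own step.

Step 1: A lone pair on the N of N3⁻ attacks the electrophilic acyl carbon; the π(C=O) electrons move onto oxygen, giving a tetrahedral intermediate.
Step 2: Collapse of the tetrahedral intermediate: the alkoxide oxygen pushes its lone pair back to re-form C=O while Cl⁻ leaves.
Total: 2 elementary steps.

2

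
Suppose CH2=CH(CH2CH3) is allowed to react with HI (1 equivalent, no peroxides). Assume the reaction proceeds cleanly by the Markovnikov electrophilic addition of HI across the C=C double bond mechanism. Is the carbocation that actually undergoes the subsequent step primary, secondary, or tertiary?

secondary

Step 1: The π electrons of the C=C bond attack a proton of HI; Markovnikov addition places the new C–H on the less-substituted alkene carbon, so the positive charge ends up on the more-substituted carbon — a secondary carbocation. The H–I bond breaks heterolytically, releasing I⁻.
No single 1,2-shift to an adjacent carbon would give a more-substituted cation, so no rearrangement occurs.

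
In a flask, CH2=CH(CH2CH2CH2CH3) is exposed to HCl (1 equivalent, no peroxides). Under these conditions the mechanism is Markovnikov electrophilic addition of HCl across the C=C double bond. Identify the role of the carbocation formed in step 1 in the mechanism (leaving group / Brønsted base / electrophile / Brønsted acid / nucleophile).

electrophile

Step 2: Cl⁻ captures the cation: a lone pair on Cl⁻ fills the empty p orbital, producing the alkyl halide product.
The carbocation formed in step 1 accepts an electron pair into an empty or π* orbital — it is the electrophile.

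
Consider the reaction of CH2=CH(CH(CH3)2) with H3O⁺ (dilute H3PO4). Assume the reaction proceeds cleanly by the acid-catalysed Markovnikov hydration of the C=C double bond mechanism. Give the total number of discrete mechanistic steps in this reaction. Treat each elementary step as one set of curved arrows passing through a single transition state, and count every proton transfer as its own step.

Step 1: Electrophilic addition begins with the π(C=C) electrons forming a bond to the proton of H3O⁺. Following Markovnikov's rule, the resulting cation is secondary. H2O is released.
Step 2: A hydride (H with its bonding pair) migrates from the adjacent isopropyl carbon to the cationic centre — a 1,2-hydride shift — upgrading the secondary cation to a tertiary one.
Step 3: Water acts as the nucleophile: an oxygen lone pair bonds to the cationic carbon, giving an oxonium-ion intermediate.
Step 4: Proton transfer from the O–H of the oxonium ion to H2O completes the catalytic cycle and yields the alcohol.
Total: 4 elementary steps.

4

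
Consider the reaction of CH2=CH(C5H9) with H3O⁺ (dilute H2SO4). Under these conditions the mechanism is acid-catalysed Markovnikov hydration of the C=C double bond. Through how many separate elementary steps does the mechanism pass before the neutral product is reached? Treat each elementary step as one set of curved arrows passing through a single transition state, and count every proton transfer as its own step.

4

Step 1: The π electrons of the C=C bond attack a proton of H3O⁺; Markovnikov addition places the new C–H on the less-substituted alkene carbon, so the positive charge ends up on the more-substituted carbon — a secondary carbocation. H2O is released.
Step 2: A hydride (H with its bonding pair) migrates from the adjacent cyclopentyl carbon to the cationic centre — a 1,2-hydride shift — upgrading the secondary cation to a tertiary one.
Step 3: Nucleophilic capture of the cation by H2O produces the protonated alcohol (an oxonium ion).
Step 4: Deprotonation of the oxonium ion by a water molecule delivers the neutral alcohol and regenerates the acid catalyst.
Total: 4 elementary steps.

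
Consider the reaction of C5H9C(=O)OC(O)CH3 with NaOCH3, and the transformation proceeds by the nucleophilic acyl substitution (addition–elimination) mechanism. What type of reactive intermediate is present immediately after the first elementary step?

tetrahedral intermediate

Step 1: A lone pair on the O of CH3O⁻ attacks the electrophilic acyl carbon; the π(C=O) electrons move onto oxygen, giving a tetrahedral intermediate.
After step 1 the species present is a tetrahedral intermediate.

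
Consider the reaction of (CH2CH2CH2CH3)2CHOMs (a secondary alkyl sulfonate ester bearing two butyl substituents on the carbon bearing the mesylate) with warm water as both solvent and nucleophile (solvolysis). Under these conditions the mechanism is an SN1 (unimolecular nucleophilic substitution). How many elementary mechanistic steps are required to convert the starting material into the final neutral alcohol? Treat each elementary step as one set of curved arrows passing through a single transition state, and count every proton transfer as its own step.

Step 1: Ionisation: the C–O σ-bond cleaves heterolytically; both bonding electrons depart with MsO⁻, leaving a secondary carbocation at the α-carbon.
(No 1,2-shift: no single shift to an adjacent carbon would give a more stable cation.)
Step 2: A lone pair on the oxygen of H2O attacks the carbocation, forming a new C–O σ-bond and an oxonium ion.
Step 3: Proton transfer from the O–H of the oxonium ion to a solvent molecule delivers the neutral alcohol.
Total: 3 elementary steps.

3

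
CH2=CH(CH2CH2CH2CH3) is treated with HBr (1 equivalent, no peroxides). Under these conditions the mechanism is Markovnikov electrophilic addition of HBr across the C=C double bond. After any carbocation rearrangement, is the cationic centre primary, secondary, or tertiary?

secondary

Step 1: Protonation of the alkene by HBr: the π bond acts as the nucleophile and picks up H⁺, giving the more stable (Markovnikov) secondary carbocation. The H–Br bond breaks heterolytically, releasing Br⁻.
No single 1,2-shift to an adjacent carbon would give a more-substituted cation, so no rearrangement occurs.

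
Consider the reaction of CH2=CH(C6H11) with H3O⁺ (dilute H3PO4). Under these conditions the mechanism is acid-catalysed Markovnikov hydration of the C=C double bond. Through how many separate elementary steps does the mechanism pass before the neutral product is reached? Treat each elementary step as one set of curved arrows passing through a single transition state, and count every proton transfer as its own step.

4

Step 1: Electrophilic addition begins with the π(C=C) electrons forming a bond to the proton of H3O⁺. Following Markovnikov's rule, the resulting cation is secondary. H2O is released.
Step 2: A hydride (H with its bonding pair) migrates from the adjacent cyclohexyl carbon to the cationic centre — a 1,2-hydride shift — upgrading the secondary cation to a tertiary one.
Step 3: Nucleophilic capture of the cation by H2O produces the protonated alcohol (an oxonium ion).
Step 4: H2O removes a proton from the oxonium oxygen, regenerating H3O⁺ and giving the neutral alcohol.
Total: 4 elementary steps.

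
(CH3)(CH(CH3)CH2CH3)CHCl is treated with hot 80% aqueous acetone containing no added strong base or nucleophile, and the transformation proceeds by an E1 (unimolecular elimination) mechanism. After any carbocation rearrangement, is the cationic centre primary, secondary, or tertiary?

Step 1: Unassisted departure of Cl⁻ (taking the C–Cl bonding pair) generates a secondary carbocation.
Step 2: Carbocation rearrangement: a 1,2-hydride shift from the adjacent sec-butyl carbon converts the initially-formed secondary cation into the more stable tertiary cation.
The cation rearranges from secondary to tertiary via a 1,2-hydride shift from the adjacent sec-butyl carbon; the tertiary cation is what reacts next.

tertiary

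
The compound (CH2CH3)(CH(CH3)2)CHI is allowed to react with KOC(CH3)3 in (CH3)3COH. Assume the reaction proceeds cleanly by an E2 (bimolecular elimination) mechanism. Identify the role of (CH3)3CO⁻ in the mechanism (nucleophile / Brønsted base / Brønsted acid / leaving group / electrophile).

Brønsted base

Step 1: The strong base (CH3)3CO⁻ removes a β-hydrogen; in the same concerted event the electrons of the breaking C–H bond form the new π(C=C) bond and the C–I σ-bond breaks, expelling I⁻. Anti-periplanar geometry; one transition state.
(CH3)3CO⁻ accepts a proton in a proton-transfer step — a Brønsted base.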